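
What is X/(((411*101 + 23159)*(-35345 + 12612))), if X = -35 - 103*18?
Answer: 1889/1470143110 ≈ 1.2849e-6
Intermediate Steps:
X = -1889 (X = -35 - 1854 = -1889)
X/(((411*101 + 23159)*(-35345 + 12612))) = -1889*1/((-35345 + 12612)*(411*101 + 23159)) = -1889*(-1/(22733*(41511 + 23159))) = -1889/(64670*(-22733)) = -1889/(-1470143110) = -1889*(-1/1470143110) = 1889/1470143110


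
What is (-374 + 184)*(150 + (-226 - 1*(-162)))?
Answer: -16340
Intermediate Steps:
(-374 + 184)*(150 + (-226 - 1*(-162))) = -190*(150 + (-226 + 162)) = -190*(150 - 64) = -190*86 = -16340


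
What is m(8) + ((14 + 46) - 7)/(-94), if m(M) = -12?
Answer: -1181/94 ≈ -12.564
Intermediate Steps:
m(8) + ((14 + 46) - 7)/(-94) = -12 + ((14 + 46) - 7)/(-94) = -12 + (60 - 7)*(-1/94) = -12 + 53*(-1/94) = -12 - 53/94 = -1181/94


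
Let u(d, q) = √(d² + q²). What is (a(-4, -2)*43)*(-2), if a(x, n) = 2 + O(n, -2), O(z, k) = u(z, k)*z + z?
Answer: 344*√2 ≈ 486.49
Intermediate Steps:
O(z, k) = z + z*√(k² + z²) (O(z, k) = √(z² + k²)*z + z = √(k² + z²)*z + z = z*√(k² + z²) + z = z + z*√(k² + z²))
a(x, n) = 2 + n*(1 + √(4 + n²)) (a(x, n) = 2 + n*(1 + √((-2)² + n²)) = 2 + n*(1 + √(4 + n²)))
(a(-4, -2)*43)*(-2) = ((2 - 2*(1 + √(4 + (-2)²)))*43)*(-2) = ((2 - 2*(1 + √(4 + 4)))*43)*(-2) = ((2 - 2*(1 + √8))*43)*(-2) = ((2 - 2*(1 + 2*√2))*43)*(-2) = ((2 + (-2 - 4*√2))*43)*(-2) = (-4*√2*43)*(-2) = -172*√2*(-2) = 344*√2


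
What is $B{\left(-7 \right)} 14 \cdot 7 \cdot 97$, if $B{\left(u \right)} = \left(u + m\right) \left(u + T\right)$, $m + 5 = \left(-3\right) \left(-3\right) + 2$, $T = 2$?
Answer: $47530$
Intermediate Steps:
$m = 6$ ($m = -5 + \left(\left(-3\right) \left(-3\right) + 2\right) = -5 + \left(9 + 2\right) = -5 + 11 = 6$)
$B{\left(u \right)} = \left(2 + u\right) \left(6 + u\right)$ ($B{\left(u \right)} = \left(u + 6\right) \left(u + 2\right) = \left(6 + u\right) \left(2 + u\right) = \left(2 + u\right) \left(6 + u\right)$)
$B{\left(-7 \right)} 14 \cdot 7 \cdot 97 = \left(12 + \left(-7\right)^{2} + 8 \left(-7\right)\right) 14 \cdot 7 \cdot 97 = \left(12 + 49 - 56\right) 98 \cdot 97 = 5 \cdot 98 \cdot 97 = 490 \cdot 97 = 47530$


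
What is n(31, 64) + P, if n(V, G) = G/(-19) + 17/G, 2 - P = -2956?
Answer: 3593155/1216 ≈ 2954.9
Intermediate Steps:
P = 2958 (P = 2 - 1*(-2956) = 2 + 2956 = 2958)
n(V, G) = 17/G - G/19 (n(V, G) = G*(-1/19) + 17/G = -G/19 + 17/G = 17/G - G/19)
n(31, 64) + P = (17/64 - 1/19*64) + 2958 = (17*(1/64) - 64/19) + 2958 = (17/64 - 64/19) + 2958 = -3773/1216 + 2958 = 3593155/1216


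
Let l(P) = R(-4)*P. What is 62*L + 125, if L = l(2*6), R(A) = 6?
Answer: 4589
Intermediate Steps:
l(P) = 6*P
L = 72 (L = 6*(2*6) = 6*12 = 72)
62*L + 125 = 62*72 + 125 = 4464 + 125 = 4589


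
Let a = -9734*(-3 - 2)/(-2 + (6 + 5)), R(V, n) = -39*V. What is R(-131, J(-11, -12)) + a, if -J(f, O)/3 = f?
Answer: 94651/9 ≈ 10517.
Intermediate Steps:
J(f, O) = -3*f
a = 48670/9 (a = -(-48670)/(-2 + 11) = -(-48670)/9 = -9734*(-5/9) = 48670/9 ≈ 5407.8)
R(-131, J(-11, -12)) + a = -39*(-131) + 48670/9 = 5109 + 48670/9 = 94651/9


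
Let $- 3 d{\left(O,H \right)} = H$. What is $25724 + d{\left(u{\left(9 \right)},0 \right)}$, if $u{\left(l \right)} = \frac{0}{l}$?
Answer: $25724$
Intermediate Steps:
$u{\left(l \right)} = 0$
$d{\left(O,H \right)} = - \frac{H}{3}$
$25724 + d{\left(u{\left(9 \right)},0 \right)} = 25724 - 0 = 25724 + 0 = 25724$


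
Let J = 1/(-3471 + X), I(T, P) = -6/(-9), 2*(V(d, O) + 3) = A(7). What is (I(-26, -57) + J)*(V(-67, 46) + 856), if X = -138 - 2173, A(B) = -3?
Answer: 19688383/34692 ≈ 567.52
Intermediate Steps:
V(d, O) = -9/2 (V(d, O) = -3 + (½)*(-3) = -3 - 3/2 = -9/2)
X = -2311
I(T, P) = ⅔ (I(T, P) = -6*(-⅑) = ⅔)
J = -1/5782 (J = 1/(-3471 - 2311) = 1/(-5782) = -1/5782 ≈ -0.00017295)
(I(-26, -57) + J)*(V(-67, 46) + 856) = (⅔ - 1/5782)*(-9/2 + 856) = (11561/17346)*(1703/2) = 19688383/34692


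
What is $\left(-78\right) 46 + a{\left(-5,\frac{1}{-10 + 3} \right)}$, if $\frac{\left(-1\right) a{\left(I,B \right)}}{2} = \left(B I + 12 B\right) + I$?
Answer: $-3576$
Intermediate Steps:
$a{\left(I,B \right)} = - 24 B - 2 I - 2 B I$ ($a{\left(I,B \right)} = - 2 \left(\left(B I + 12 B\right) + I\right) = - 2 \left(\left(12 B + B I\right) + I\right) = - 2 \left(I + 12 B + B I\right) = - 24 B - 2 I - 2 B I$)
$\left(-78\right) 46 + a{\left(-5,\frac{1}{-10 + 3} \right)} = \left(-78\right) 46 - \left(-10 + \frac{24}{-10 + 3} + 2 \frac{1}{-10 + 3} \left(-5\right)\right) = -3588 - \left(-10 - \frac{24}{7} + 2 \frac{1}{-7} \left(-5\right)\right) = -3588 - \left(- \frac{94}{7} + \frac{10}{7}\right) = -3588 + \left(\frac{24}{7} + 10 - \frac{10}{7}\right) = -3588 + 12 = -3576$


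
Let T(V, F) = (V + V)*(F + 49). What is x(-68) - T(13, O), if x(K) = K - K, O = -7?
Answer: -1092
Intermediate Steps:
T(V, F) = 2*V*(49 + F) (T(V, F) = (2*V)*(49 + F) = 2*V*(49 + F))
x(K) = 0
x(-68) - T(13, O) = 0 - 2*13*(49 - 7) = 0 - 2*13*42 = 0 - 1*1092 = 0 - 1092 = -1092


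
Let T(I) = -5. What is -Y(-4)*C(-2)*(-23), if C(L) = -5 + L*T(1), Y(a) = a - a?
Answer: 0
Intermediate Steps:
Y(a) = 0
C(L) = -5 - 5*L (C(L) = -5 + L*(-5) = -5 - 5*L)
-Y(-4)*C(-2)*(-23) = -0*(-5 - 5*(-2))*(-23) = -0*(-5 + 10)*(-23) = -0*5*(-23) = -0*(-23) = -1*0 = 0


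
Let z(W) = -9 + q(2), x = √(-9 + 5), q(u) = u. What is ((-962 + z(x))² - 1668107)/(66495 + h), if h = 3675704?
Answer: -729146/3742199 ≈ -0.19484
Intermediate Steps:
x = 2*I (x = √(-4) = 2*I ≈ 2.0*I)
z(W) = -7 (z(W) = -9 + 2 = -7)
((-962 + z(x))² - 1668107)/(66495 + h) = ((-962 - 7)² - 1668107)/(66495 + 3675704) = ((-969)² - 1668107)/3742199 = (938961 - 1668107)*(1/3742199) = -729146*1/3742199 = -729146/3742199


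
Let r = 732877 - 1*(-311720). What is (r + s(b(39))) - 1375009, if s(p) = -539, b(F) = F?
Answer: -330951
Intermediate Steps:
r = 1044597 (r = 732877 + 311720 = 1044597)
(r + s(b(39))) - 1375009 = (1044597 - 539) - 1375009 = 1044058 - 1375009 = -330951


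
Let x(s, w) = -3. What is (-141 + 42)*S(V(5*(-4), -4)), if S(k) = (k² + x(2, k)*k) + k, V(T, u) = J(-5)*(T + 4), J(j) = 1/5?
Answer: -41184/25 ≈ -1647.4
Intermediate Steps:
J(j) = ⅕
V(T, u) = ⅘ + T/5 (V(T, u) = (T + 4)/5 = (4 + T)/5 = ⅘ + T/5)
S(k) = k² - 2*k (S(k) = (k² - 3*k) + k = k² - 2*k)
(-141 + 42)*S(V(5*(-4), -4)) = (-141 + 42)*((⅘ + (5*(-4))/5)*(-2 + (⅘ + (5*(-4))/5))) = -99*(⅘ + (⅕)*(-20))*(-2 + (⅘ + (⅕)*(-20))) = -99*(⅘ - 4)*(-2 + (⅘ - 4)) = -(-1584)*(-2 - 16/5)/5 = -(-1584)*(-26)/(5*5) = -99*416/25 = -41184/25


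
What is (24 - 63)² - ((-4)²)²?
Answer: 1265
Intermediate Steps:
(24 - 63)² - ((-4)²)² = (-39)² - 1*16² = 1521 - 1*256 = 1521 - 256 = 1265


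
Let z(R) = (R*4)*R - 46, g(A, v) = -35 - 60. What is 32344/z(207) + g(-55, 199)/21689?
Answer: 14896321/80791525 ≈ 0.18438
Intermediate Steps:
g(A, v) = -95
z(R) = -46 + 4*R**2 (z(R) = (4*R)*R - 46 = 4*R**2 - 46 = -46 + 4*R**2)
32344/z(207) + g(-55, 199)/21689 = 32344/(-46 + 4*207**2) - 95/21689 = 32344/(-46 + 4*42849) - 95*1/21689 = 32344/(-46 + 171396) - 95/21689 = 32344/171350 - 95/21689 = 32344*(1/171350) - 95/21689 = 16172/85675 - 95/21689 = 14896321/80791525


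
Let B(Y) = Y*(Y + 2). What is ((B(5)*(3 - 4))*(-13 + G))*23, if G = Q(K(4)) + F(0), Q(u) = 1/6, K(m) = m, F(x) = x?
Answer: 61985/6 ≈ 10331.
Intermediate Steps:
Q(u) = ⅙
B(Y) = Y*(2 + Y)
G = ⅙ (G = ⅙ + 0 = ⅙ ≈ 0.16667)
((B(5)*(3 - 4))*(-13 + G))*23 = (((5*(2 + 5))*(3 - 4))*(-13 + ⅙))*23 = (((5*7)*(-1))*(-77/6))*23 = ((35*(-1))*(-77/6))*23 = -35*(-77/6)*23 = (2695/6)*23 = 61985/6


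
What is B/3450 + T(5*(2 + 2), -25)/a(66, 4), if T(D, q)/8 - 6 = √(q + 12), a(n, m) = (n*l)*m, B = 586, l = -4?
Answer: 4721/37950 - I*√13/132 ≈ 0.1244 - 0.027315*I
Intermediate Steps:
a(n, m) = -4*m*n (a(n, m) = (n*(-4))*m = (-4*n)*m = -4*m*n)
T(D, q) = 48 + 8*√(12 + q) (T(D, q) = 48 + 8*√(q + 12) = 48 + 8*√(12 + q))
B/3450 + T(5*(2 + 2), -25)/a(66, 4) = 586/3450 + (48 + 8*√(12 - 25))/((-4*4*66)) = 586*(1/3450) + (48 + 8*√(-13))/(-1056) = 293/1725 + (48 + 8*(I*√13))*(-1/1056) = 293/1725 + (48 + 8*I*√13)*(-1/1056) = 293/1725 + (-1/22 - I*√13/132) = 4721/37950 - I*√13/132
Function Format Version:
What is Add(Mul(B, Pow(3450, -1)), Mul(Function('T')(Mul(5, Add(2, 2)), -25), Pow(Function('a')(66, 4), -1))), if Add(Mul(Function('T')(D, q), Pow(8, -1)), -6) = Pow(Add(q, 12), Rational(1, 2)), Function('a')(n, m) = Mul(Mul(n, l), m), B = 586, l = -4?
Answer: Add(Rational(4721, 37950), Mul(Rational(-1, 132), I, Pow(13, Rational(1, 2)))) ≈ Add(0.12440, Mul(-0.027315, I))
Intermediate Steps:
Function('a')(n, m) = Mul(-4, m, n) (Function('a')(n, m) = Mul(Mul(n, -4), m) = Mul(Mul(-4, n), m) = Mul(-4, m, n))
Function('T')(D, q) = Add(48, Mul(8, Pow(Add(12, q), Rational(1, 2)))) (Function('T')(D, q) = Add(48, Mul(8, Pow(Add(q, 12), Rational(1, 2)))) = Add(48, Mul(8, Pow(Add(12, q), Rational(1, 2)))))
Add(Mul(B, Pow(3450, -1)), Mul(Function('T')(Mul(5, Add(2, 2)), -25), Pow(Function('a')(66, 4), -1))) = Add(Mul(586, Pow(3450, -1)), Mul(Add(48, Mul(8, Pow(Add(12, -25), Rational(1, 2)))), Pow(Mul(-4, 4, 66), -1))) = Add(Mul(586, Rational(1, 3450)), Mul(Add(48, Mul(8, Pow(-13, Rational(1, 2)))), Pow(-1056, -1))) = Add(Rational(293, 1725), Mul(Add(48, Mul(8, Mul(I, Pow(13, Rational(1, 2))))), Rational(-1, 1056))) = Add(Rational(293, 1725), Mul(Add(48, Mul(8, I, Pow(13, Rational(1, 2)))), Rational(-1, 1056))) = Add(Rational(293, 1725), Add(Rational(-1, 22), Mul(Rational(-1, 132), I, Pow(13, Rational(1, 2))))) = Add(Rational(4721, 37950), Mul(Rational(-1, 132), I, Pow(13, Rational(1, 2))))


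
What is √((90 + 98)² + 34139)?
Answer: √69483 ≈ 263.60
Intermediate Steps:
√((90 + 98)² + 34139) = √(188² + 34139) = √(35344 + 34139) = √69483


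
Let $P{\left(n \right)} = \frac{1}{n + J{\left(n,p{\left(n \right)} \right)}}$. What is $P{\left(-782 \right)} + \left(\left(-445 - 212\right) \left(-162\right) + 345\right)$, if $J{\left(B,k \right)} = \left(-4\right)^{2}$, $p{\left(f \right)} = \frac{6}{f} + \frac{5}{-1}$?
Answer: $\frac{81792713}{766} \approx 1.0678 \cdot 10^{5}$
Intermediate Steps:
$p{\left(f \right)} = -5 + \frac{6}{f}$ ($p{\left(f \right)} = \frac{6}{f} + 5 \left(-1\right) = \frac{6}{f} - 5 = -5 + \frac{6}{f}$)
$J{\left(B,k \right)} = 16$
$P{\left(n \right)} = \frac{1}{16 + n}$ ($P{\left(n \right)} = \frac{1}{n + 16} = \frac{1}{16 + n}$)
$P{\left(-782 \right)} + \left(\left(-445 - 212\right) \left(-162\right) + 345\right) = \frac{1}{16 - 782} + \left(\left(-445 - 212\right) \left(-162\right) + 345\right) = \frac{1}{-766} + \left(\left(-445 - 212\right) \left(-162\right) + 345\right) = - \frac{1}{766} + \left(\left(-657\right) \left(-162\right) + 345\right) = - \frac{1}{766} + \left(106434 + 345\right) = - \frac{1}{766} + 106779 = \frac{81792713}{766}$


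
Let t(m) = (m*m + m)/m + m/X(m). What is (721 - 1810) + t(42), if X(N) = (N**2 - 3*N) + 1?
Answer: -1714352/1639 ≈ -1046.0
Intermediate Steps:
X(N) = 1 + N**2 - 3*N
t(m) = m/(1 + m**2 - 3*m) + (m + m**2)/m (t(m) = (m*m + m)/m + m/(1 + m**2 - 3*m) = (m**2 + m)/m + m/(1 + m**2 - 3*m) = (m + m**2)/m + m/(1 + m**2 - 3*m) = m/(1 + m**2 - 3*m) + (m + m**2)/m)
(721 - 1810) + t(42) = (721 - 1810) + (1 + 42**3 - 1*42 - 2*42**2)/(1 + 42**2 - 3*42) = -1089 + (1 + 74088 - 42 - 2*1764)/(1 + 1764 - 126) = -1089 + (1 + 74088 - 42 - 3528)/1639 = -1089 + (1/1639)*70519 = -1089 + 70519/1639 = -1714352/1639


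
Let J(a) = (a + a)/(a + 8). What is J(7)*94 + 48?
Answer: 2036/15 ≈ 135.73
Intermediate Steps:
J(a) = 2*a/(8 + a) (J(a) = (2*a)/(8 + a) = 2*a/(8 + a))
J(7)*94 + 48 = (2*7/(8 + 7))*94 + 48 = (2*7/15)*94 + 48 = (2*7*(1/15))*94 + 48 = (14/15)*94 + 48 = 1316/15 + 48 = 2036/15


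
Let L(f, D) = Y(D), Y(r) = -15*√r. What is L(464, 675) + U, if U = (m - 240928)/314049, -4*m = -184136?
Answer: -194894/314049 - 225*√3 ≈ -390.33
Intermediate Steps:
m = 46034 (m = -¼*(-184136) = 46034)
L(f, D) = -15*√D
U = -194894/314049 (U = (46034 - 240928)/314049 = -194894*1/314049 = -194894/314049 ≈ -0.62058)
L(464, 675) + U = -225*√3 - 194894/314049 = -194894/314049 - 225*√3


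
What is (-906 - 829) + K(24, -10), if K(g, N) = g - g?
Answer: -1735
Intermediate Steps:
K(g, N) = 0
(-906 - 829) + K(24, -10) = (-906 - 829) + 0 = -1735 + 0 = -1735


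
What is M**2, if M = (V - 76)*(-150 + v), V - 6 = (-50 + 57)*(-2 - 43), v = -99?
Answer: 9190098225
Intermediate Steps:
V = -309 (V = 6 + (-50 + 57)*(-2 - 43) = 6 + 7*(-45) = 6 - 315 = -309)
M = 95865 (M = (-309 - 76)*(-150 - 99) = -385*(-249) = 95865)
M**2 = 95865**2 = 9190098225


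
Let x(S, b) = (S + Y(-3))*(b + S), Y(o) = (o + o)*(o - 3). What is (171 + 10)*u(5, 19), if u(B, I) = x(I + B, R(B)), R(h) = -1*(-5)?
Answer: 314940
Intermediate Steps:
Y(o) = 2*o*(-3 + o) (Y(o) = (2*o)*(-3 + o) = 2*o*(-3 + o))
R(h) = 5
x(S, b) = (36 + S)*(S + b) (x(S, b) = (S + 2*(-3)*(-3 - 3))*(b + S) = (S + 2*(-3)*(-6))*(S + b) = (S + 36)*(S + b) = (36 + S)*(S + b))
u(B, I) = 180 + (B + I)**2 + 41*B + 41*I (u(B, I) = (I + B)**2 + 36*(I + B) + 36*5 + (I + B)*5 = (B + I)**2 + 36*(B + I) + 180 + (B + I)*5 = (B + I)**2 + (36*B + 36*I) + 180 + (5*B + 5*I) = 180 + (B + I)**2 + 41*B + 41*I)
(171 + 10)*u(5, 19) = (171 + 10)*(180 + (5 + 19)**2 + 41*5 + 41*19) = 181*(180 + 24**2 + 205 + 779) = 181*(180 + 576 + 205 + 779) = 181*1740 = 314940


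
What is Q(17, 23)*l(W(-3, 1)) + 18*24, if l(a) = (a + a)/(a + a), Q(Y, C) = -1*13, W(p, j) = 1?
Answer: 419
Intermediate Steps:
Q(Y, C) = -13
l(a) = 1 (l(a) = (2*a)/((2*a)) = (2*a)*(1/(2*a)) = 1)
Q(17, 23)*l(W(-3, 1)) + 18*24 = -13*1 + 18*24 = -13 + 432 = 419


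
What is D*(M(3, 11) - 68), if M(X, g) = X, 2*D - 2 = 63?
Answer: -4225/2 ≈ -2112.5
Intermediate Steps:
D = 65/2 (D = 1 + (½)*63 = 1 + 63/2 = 65/2 ≈ 32.500)
D*(M(3, 11) - 68) = 65*(3 - 68)/2 = (65/2)*(-65) = -4225/2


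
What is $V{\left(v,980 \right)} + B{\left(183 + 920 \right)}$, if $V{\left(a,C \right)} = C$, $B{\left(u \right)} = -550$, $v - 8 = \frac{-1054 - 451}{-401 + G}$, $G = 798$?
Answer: $430$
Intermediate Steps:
$v = \frac{1671}{397}$ ($v = 8 + \frac{-1054 - 451}{-401 + 798} = 8 - \frac{1505}{397} = \frac{1671}{397} \approx 4.2091$)
$V{\left(v,980 \right)} + B{\left(183 + 920 \right)} = 980 - 550 = 430$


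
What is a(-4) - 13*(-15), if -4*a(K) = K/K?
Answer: 779/4 ≈ 194.75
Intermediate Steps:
a(K) = -¼ (a(K) = -K/(4*K) = -¼*1 = -¼)
a(-4) - 13*(-15) = -¼ - 13*(-15) = -¼ + 195 = 779/4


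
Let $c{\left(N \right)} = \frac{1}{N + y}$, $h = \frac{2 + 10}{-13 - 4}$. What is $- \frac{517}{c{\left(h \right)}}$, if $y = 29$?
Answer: $- \frac{248677}{17} \approx -14628.0$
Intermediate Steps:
$h = - \frac{12}{17}$ ($h = \frac{12}{-17} = 12 \left(- \frac{1}{17}\right) = - \frac{12}{17} \approx -0.70588$)
$c{\left(N \right)} = \frac{1}{29 + N}$ ($c{\left(N \right)} = \frac{1}{N + 29} = \frac{1}{29 + N}$)
$- \frac{517}{c{\left(h \right)}} = - \frac{517}{\frac{1}{29 - \frac{12}{17}}} = - \frac{517}{\frac{1}{\frac{481}{17}}} = - \frac{517}{\frac{17}{481}} = \left(-517\right) \frac{481}{17} = - \frac{248677}{17}$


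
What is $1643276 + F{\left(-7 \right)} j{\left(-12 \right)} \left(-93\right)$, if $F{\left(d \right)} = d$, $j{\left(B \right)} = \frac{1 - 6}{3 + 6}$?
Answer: $\frac{4928743}{3} \approx 1.6429 \cdot 10^{6}$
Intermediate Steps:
$j{\left(B \right)} = - \frac{5}{9}$
$1643276 + F{\left(-7 \right)} j{\left(-12 \right)} \left(-93\right) = 1643276 + \left(-7\right) \left(- \frac{5}{9}\right) \left(-93\right) = 1643276 + \frac{35}{9} \left(-93\right) = 1643276 - \frac{1085}{3} = \frac{4928743}{3}$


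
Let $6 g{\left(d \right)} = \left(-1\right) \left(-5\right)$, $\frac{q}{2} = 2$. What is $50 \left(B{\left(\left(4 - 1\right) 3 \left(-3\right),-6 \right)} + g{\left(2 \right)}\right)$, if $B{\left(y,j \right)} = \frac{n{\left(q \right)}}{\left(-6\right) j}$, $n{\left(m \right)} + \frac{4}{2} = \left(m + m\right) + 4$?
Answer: $\frac{500}{9} \approx 55.556$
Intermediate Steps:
$q = 4$ ($q = 2 \cdot 2 = 4$)
$g{\left(d \right)} = \frac{5}{6}$ ($g{\left(d \right)} = \frac{\left(-1\right) \left(-5\right)}{6} = \frac{1}{6} \cdot 5 = \frac{5}{6}$)
$n{\left(m \right)} = 2 + 2 m$ ($n{\left(m \right)} = -2 + \left(\left(m + m\right) + 4\right) = -2 + \left(2 m + 4\right) = -2 + \left(4 + 2 m\right) = 2 + 2 m$)
$B{\left(y,j \right)} = - \frac{5}{3 j}$ ($B{\left(y,j \right)} = \frac{2 + 2 \cdot 4}{\left(-6\right) j} = \left(2 + 8\right) \left(- \frac{1}{6 j}\right) = 10 \left(- \frac{1}{6 j}\right) = - \frac{5}{3 j}$)
$50 \left(B{\left(\left(4 - 1\right) 3 \left(-3\right),-6 \right)} + g{\left(2 \right)}\right) = 50 \left(- \frac{5}{3 \left(-6\right)} + \frac{5}{6}\right) = 50 \left(\left(- \frac{5}{3}\right) \left(- \frac{1}{6}\right) + \frac{5}{6}\right) = 50 \left(\frac{5}{18} + \frac{5}{6}\right) = 50 \cdot \frac{10}{9} = \frac{500}{9}$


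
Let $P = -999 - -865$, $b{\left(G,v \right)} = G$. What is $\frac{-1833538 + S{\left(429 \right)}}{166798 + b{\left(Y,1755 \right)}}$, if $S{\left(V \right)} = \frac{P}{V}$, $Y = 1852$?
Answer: $- \frac{393293968}{36175425} \approx -10.872$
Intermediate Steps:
$P = -134$ ($P = -999 + 865 = -134$)
$S{\left(V \right)} = - \frac{134}{V}$
$\frac{-1833538 + S{\left(429 \right)}}{166798 + b{\left(Y,1755 \right)}} = \frac{-1833538 - \frac{134}{429}}{166798 + 1852} = \frac{-1833538 - \frac{134}{429}}{168650} = \left(-1833538 - \frac{134}{429}\right) \frac{1}{168650} = \left(- \frac{786587936}{429}\right) \frac{1}{168650} = - \frac{393293968}{36175425}$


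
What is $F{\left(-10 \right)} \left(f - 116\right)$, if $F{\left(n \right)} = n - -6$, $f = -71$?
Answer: $748$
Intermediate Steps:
$F{\left(n \right)} = 6 + n$ ($F{\left(n \right)} = n + 6 = 6 + n$)
$F{\left(-10 \right)} \left(f - 116\right) = \left(6 - 10\right) \left(-71 - 116\right) = \left(-4\right) \left(-187\right) = 748$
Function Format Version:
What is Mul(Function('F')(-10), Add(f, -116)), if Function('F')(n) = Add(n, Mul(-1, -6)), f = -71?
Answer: 748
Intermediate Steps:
Function('F')(n) = Add(6, n) (Function('F')(n) = Add(n, 6) = Add(6, n))
Mul(Function('F')(-10), Add(f, -116)) = Mul(Add(6, -10), Add(-71, -116)) = Mul(-4, -187) = 748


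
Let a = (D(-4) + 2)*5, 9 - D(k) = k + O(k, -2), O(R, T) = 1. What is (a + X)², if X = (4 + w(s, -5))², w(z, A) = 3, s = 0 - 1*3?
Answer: 14161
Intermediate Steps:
s = -3 (s = 0 - 3 = -3)
D(k) = 8 - k (D(k) = 9 - (k + 1) = 9 - (1 + k) = 9 + (-1 - k) = 8 - k)
X = 49 (X = (4 + 3)² = 7² = 49)
a = 70 (a = ((8 - 1*(-4)) + 2)*5 = ((8 + 4) + 2)*5 = (12 + 2)*5 = 14*5 = 70)
(a + X)² = (70 + 49)² = 119² = 14161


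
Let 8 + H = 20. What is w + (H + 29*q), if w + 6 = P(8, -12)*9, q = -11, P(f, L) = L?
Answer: -421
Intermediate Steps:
H = 12 (H = -8 + 20 = 12)
w = -114 (w = -6 - 12*9 = -6 - 108 = -114)
w + (H + 29*q) = -114 + (12 + 29*(-11)) = -114 + (12 - 319) = -114 - 307 = -421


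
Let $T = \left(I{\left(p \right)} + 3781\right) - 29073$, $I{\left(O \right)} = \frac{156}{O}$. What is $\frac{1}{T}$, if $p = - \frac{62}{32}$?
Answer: $- \frac{31}{786548} \approx -3.9413 \cdot 10^{-5}$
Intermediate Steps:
$p = - \frac{31}{16}$ ($p = \left(-62\right) \frac{1}{32} = - \frac{31}{16} \approx -1.9375$)
$T = - \frac{786548}{31}$ ($T = \left(\frac{156}{- \frac{31}{16}} + 3781\right) - 29073 = \left(156 \left(- \frac{16}{31}\right) + 3781\right) - 29073 = \left(- \frac{2496}{31} + 3781\right) - 29073 = \frac{114715}{31} - 29073 = - \frac{786548}{31} \approx -25373.0$)
$\frac{1}{T} = \frac{1}{- \frac{786548}{31}} = - \frac{31}{786548}$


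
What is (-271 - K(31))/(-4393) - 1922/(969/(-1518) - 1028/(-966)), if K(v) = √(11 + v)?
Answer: -89717768321/19878325 + √42/4393 ≈ -4513.3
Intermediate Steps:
(-271 - K(31))/(-4393) - 1922/(969/(-1518) - 1028/(-966)) = (-271 - √(11 + 31))/(-4393) - 1922/(969/(-1518) - 1028/(-966)) = (-271 - √42)*(-1/4393) - 1922/(969*(-1/1518) - 1028*(-1/966)) = (271/4393 + √42/4393) - 1922/(-323/506 + 514/483) = (271/4393 + √42/4393) - 1922/4525/10626 = (271/4393 + √42/4393) - 1922*10626/4525 = (271/4393 + √42/4393) - 20423172/4525 = -89717768321/19878325 + √42/4393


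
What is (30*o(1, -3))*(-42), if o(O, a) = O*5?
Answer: -6300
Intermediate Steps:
o(O, a) = 5*O
(30*o(1, -3))*(-42) = (30*(5*1))*(-42) = (30*5)*(-42) = 150*(-42) = -6300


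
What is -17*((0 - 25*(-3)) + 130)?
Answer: -3485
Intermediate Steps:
-17*((0 - 25*(-3)) + 130) = -17*((0 - 5*(-15)) + 130) = -17*((0 + 75) + 130) = -17*(75 + 130) = -17*205 = -3485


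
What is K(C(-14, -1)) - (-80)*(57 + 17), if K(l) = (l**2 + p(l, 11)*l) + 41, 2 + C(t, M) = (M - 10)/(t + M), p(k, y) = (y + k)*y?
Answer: 437024/75 ≈ 5827.0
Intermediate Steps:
p(k, y) = y*(k + y) (p(k, y) = (k + y)*y = y*(k + y))
C(t, M) = -2 + (-10 + M)/(M + t) (C(t, M) = -2 + (M - 10)/(t + M) = -2 + (-10 + M)/(M + t))
K(l) = 41 + l**2 + l*(121 + 11*l) (K(l) = (l**2 + (11*(l + 11))*l) + 41 = (l**2 + (11*(11 + l))*l) + 41 = (l**2 + (121 + 11*l)*l) + 41 = (l**2 + l*(121 + 11*l)) + 41 = 41 + l**2 + l*(121 + 11*l))
K(C(-14, -1)) - (-80)*(57 + 17) = (41 + 12*((-10 - 1*(-1) - 2*(-14))/(-1 - 14))**2 + 121*((-10 - 1*(-1) - 2*(-14))/(-1 - 14))) - (-80)*(57 + 17) = (41 + 12*((-10 + 1 + 28)/(-15))**2 + 121*((-10 + 1 + 28)/(-15))) - (-80)*74 = (41 + 12*(-1/15*19)**2 + 121*(-1/15*19)) - 1*(-5920) = (41 + 12*(-19/15)**2 + 121*(-19/15)) + 5920 = (41 + 12*(361/225) - 2299/15) + 5920 = (41 + 1444/75 - 2299/15) + 5920 = -6976/75 + 5920 = 437024/75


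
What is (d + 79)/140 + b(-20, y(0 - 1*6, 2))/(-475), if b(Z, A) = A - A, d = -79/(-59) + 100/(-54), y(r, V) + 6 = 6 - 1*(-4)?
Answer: 12503/22302 ≈ 0.56062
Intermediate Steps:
y(r, V) = 4 (y(r, V) = -6 + (6 - 1*(-4)) = -6 + (6 + 4) = -6 + 10 = 4)
d = -817/1593 (d = -79*(-1/59) + 100*(-1/54) = 79/59 - 50/27 = -817/1593 ≈ -0.51287)
b(Z, A) = 0
(d + 79)/140 + b(-20, y(0 - 1*6, 2))/(-475) = (-817/1593 + 79)/140 + 0/(-475) = (125030/1593)*(1/140) + 0*(-1/475) = 12503/22302 + 0 = 12503/22302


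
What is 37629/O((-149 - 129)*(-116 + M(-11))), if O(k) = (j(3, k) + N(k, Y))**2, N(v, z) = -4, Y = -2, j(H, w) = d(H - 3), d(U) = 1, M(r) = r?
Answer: 4181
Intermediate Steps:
j(H, w) = 1
O(k) = 9 (O(k) = (1 - 4)**2 = (-3)**2 = 9)
37629/O((-149 - 129)*(-116 + M(-11))) = 37629/9 = 37629*(1/9) = 4181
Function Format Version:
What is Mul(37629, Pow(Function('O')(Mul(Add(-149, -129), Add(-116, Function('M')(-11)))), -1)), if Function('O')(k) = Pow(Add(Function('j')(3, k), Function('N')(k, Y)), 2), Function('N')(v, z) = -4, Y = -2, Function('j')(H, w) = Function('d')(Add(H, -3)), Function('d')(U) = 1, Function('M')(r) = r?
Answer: 4181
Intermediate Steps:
Function('j')(H, w) = 1
Function('O')(k) = 9 (Function('O')(k) = Pow(Add(1, -4), 2) = Pow(-3, 2) = 9)
Mul(37629, Pow(Function('O')(Mul(Add(-149, -129), Add(-116, Function('M')(-11)))), -1)) = Mul(37629, Pow(9, -1)) = Mul(37629, Rational(1, 9)) = 4181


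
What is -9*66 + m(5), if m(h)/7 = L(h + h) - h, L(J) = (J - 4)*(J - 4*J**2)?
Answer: -17009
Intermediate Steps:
L(J) = (-4 + J)*(J - 4*J**2)
m(h) = -7*h + 14*h*(-4 - 16*h**2 + 34*h) (m(h) = 7*((h + h)*(-4 - 4*(h + h)**2 + 17*(h + h)) - h) = 7*((2*h)*(-4 - 4*4*h**2 + 17*(2*h)) - h) = 7*((2*h)*(-4 - 16*h**2 + 34*h) - h) = 7*(2*h*(-4 - 16*h**2 + 34*h) - h) = 7*(-h + 2*h*(-4 - 16*h**2 + 34*h)) = -7*h + 14*h*(-4 - 16*h**2 + 34*h))
-9*66 + m(5) = -9*66 + 7*5*(-9 - 32*5**2 + 68*5) = -594 + 7*5*(-9 - 32*25 + 340) = -594 + 7*5*(-9 - 800 + 340) = -594 + 7*5*(-469) = -594 - 16415 = -17009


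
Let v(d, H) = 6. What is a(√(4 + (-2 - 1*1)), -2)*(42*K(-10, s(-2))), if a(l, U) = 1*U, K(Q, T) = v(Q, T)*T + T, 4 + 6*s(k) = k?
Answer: 588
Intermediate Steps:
s(k) = -⅔ + k/6
K(Q, T) = 7*T (K(Q, T) = 6*T + T = 7*T)
a(l, U) = U
a(√(4 + (-2 - 1*1)), -2)*(42*K(-10, s(-2))) = -84*7*(-⅔ + (⅙)*(-2)) = -84*7*(-⅔ - ⅓) = -84*7*(-1) = -84*(-7) = -2*(-294) = 588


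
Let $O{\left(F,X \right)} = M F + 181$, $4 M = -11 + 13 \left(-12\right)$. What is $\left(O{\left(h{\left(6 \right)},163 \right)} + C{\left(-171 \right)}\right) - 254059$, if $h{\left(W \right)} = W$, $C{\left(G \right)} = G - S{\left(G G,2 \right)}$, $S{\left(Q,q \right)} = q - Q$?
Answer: $- \frac{450121}{2} \approx -2.2506 \cdot 10^{5}$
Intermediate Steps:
$M = - \frac{167}{4}$ ($M = \frac{-11 + 13 \left(-12\right)}{4} = \frac{-11 - 156}{4} = \frac{1}{4} \left(-167\right) = - \frac{167}{4} \approx -41.75$)
$C{\left(G \right)} = -2 + G + G^{2}$ ($C{\left(G \right)} = G - \left(2 - G G\right) = G - \left(2 - G^{2}\right) = G + \left(-2 + G^{2}\right) = -2 + G + G^{2}$)
$O{\left(F,X \right)} = 181 - \frac{167 F}{4}$ ($O{\left(F,X \right)} = - \frac{167 F}{4} + 181 = 181 - \frac{167 F}{4}$)
$\left(O{\left(h{\left(6 \right)},163 \right)} + C{\left(-171 \right)}\right) - 254059 = \left(\left(181 - \frac{501}{2}\right) - \left(173 - 29241\right)\right) - 254059 = \left(\left(181 - \frac{501}{2}\right) - -29068\right) - 254059 = \left(- \frac{139}{2} + 29068\right) - 254059 = \frac{57997}{2} - 254059 = - \frac{450121}{2}$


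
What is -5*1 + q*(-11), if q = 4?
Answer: -49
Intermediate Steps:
-5*1 + q*(-11) = -5*1 + 4*(-11) = -5 - 44 = -49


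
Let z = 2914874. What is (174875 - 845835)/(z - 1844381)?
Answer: -670960/1070493 ≈ -0.62678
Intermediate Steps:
(174875 - 845835)/(z - 1844381) = (174875 - 845835)/(2914874 - 1844381) = -670960/1070493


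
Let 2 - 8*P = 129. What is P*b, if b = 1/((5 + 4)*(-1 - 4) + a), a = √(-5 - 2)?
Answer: 45/128 + I*√7/128 ≈ 0.35156 + 0.02067*I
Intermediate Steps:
P = -127/8 (P = ¼ - ⅛*129 = ¼ - 129/8 = -127/8 ≈ -15.875)
a = I*√7 (a = √(-7) = I*√7 ≈ 2.6458*I)
b = 1/(-45 + I*√7) (b = 1/((5 + 4)*(-1 - 4) + I*√7) = 1/(9*(-5) + I*√7) = 1/(-45 + I*√7) ≈ -0.022146 - 0.001302*I)
P*b = -127*(-45/2032 - I*√7/2032)/8 = 45/128 + I*√7/128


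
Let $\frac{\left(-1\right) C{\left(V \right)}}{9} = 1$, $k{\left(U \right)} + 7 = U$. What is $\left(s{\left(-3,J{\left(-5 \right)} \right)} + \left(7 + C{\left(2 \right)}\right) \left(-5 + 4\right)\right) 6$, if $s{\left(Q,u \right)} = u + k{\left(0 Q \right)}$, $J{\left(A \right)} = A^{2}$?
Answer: $120$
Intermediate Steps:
$k{\left(U \right)} = -7 + U$
$C{\left(V \right)} = -9$ ($C{\left(V \right)} = \left(-9\right) 1 = -9$)
$s{\left(Q,u \right)} = -7 + u$ ($s{\left(Q,u \right)} = u - \left(7 + 0 Q\right) = u + \left(-7 + 0\right) = u - 7 = -7 + u$)
$\left(s{\left(-3,J{\left(-5 \right)} \right)} + \left(7 + C{\left(2 \right)}\right) \left(-5 + 4\right)\right) 6 = \left(\left(-7 + \left(-5\right)^{2}\right) + \left(7 - 9\right) \left(-5 + 4\right)\right) 6 = \left(\left(-7 + 25\right) - -2\right) 6 = \left(18 + 2\right) 6 = 20 \cdot 6 = 120$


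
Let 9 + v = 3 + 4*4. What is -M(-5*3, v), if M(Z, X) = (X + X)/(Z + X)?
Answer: 4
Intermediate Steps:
v = 10 (v = -9 + (3 + 4*4) = -9 + (3 + 16) = -9 + 19 = 10)
M(Z, X) = 2*X/(X + Z) (M(Z, X) = (2*X)/(X + Z) = 2*X/(X + Z))
-M(-5*3, v) = -2*10/(10 - 5*3) = -2*10/(10 - 15) = -2*10/(-5) = -2*10*(-1)/5 = -1*(-4) = 4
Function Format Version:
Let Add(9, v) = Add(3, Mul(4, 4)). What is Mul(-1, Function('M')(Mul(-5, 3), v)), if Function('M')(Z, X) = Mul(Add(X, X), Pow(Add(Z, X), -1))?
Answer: 4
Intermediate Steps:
v = 10 (v = Add(-9, Add(3, Mul(4, 4))) = Add(-9, Add(3, 16)) = Add(-9, 19) = 10)
Function('M')(Z, X) = Mul(2, X, Pow(Add(X, Z), -1)) (Function('M')(Z, X) = Mul(Mul(2, X), Pow(Add(X, Z), -1)) = Mul(2, X, Pow(Add(X, Z), -1)))
Mul(-1, Function('M')(Mul(-5, 3), v)) = Mul(-1, Mul(2, 10, Pow(Add(10, Mul(-5, 3)), -1))) = Mul(-1, Mul(2, 10, Pow(Add(10, -15), -1))) = Mul(-1, Mul(2, 10, Pow(-5, -1))) = Mul(-1, Mul(2, 10, Rational(-1, 5))) = Mul(-1, -4) = 4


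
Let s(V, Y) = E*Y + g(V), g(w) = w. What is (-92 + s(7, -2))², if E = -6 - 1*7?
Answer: 3481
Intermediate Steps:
E = -13 (E = -6 - 7 = -13)
s(V, Y) = V - 13*Y (s(V, Y) = -13*Y + V = V - 13*Y)
(-92 + s(7, -2))² = (-92 + (7 - 13*(-2)))² = (-92 + (7 + 26))² = (-92 + 33)² = (-59)² = 3481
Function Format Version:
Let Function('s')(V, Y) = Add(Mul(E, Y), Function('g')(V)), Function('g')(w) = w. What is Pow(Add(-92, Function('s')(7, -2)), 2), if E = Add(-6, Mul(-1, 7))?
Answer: 3481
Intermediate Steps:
E = -13 (E = Add(-6, -7) = -13)
Function('s')(V, Y) = Add(V, Mul(-13, Y)) (Function('s')(V, Y) = Add(Mul(-13, Y), V) = Add(V, Mul(-13, Y)))
Pow(Add(-92, Function('s')(7, -2)), 2) = Pow(Add(-92, Add(7, Mul(-13, -2))), 2) = Pow(Add(-92, Add(7, 26)), 2) = Pow(Add(-92, 33), 2) = Pow(-59, 2) = 3481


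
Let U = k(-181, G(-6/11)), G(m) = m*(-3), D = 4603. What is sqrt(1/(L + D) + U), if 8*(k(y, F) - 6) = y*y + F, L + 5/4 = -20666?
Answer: sqrt(32784676610850318)/2827308 ≈ 64.042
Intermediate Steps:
L = -82669/4 (L = -5/4 - 20666 = -82669/4 ≈ -20667.)
G(m) = -3*m
k(y, F) = 6 + F/8 + y**2/8 (k(y, F) = 6 + (y*y + F)/8 = 6 + (y**2 + F)/8 = 6 + (F + y**2)/8 = 6 + (F/8 + y**2/8) = 6 + F/8 + y**2/8)
U = 360917/88 (U = 6 + (-(-18)/11)/8 + (1/8)*(-181)**2 = 6 + (-(-18)/11)/8 + (1/8)*32761 = 6 + (-3*(-6/11))/8 + 32761/8 = 6 + (1/8)*(18/11) + 32761/8 = 6 + 9/44 + 32761/8 = 360917/88 ≈ 4101.3)
sqrt(1/(L + D) + U) = sqrt(1/(-82669/4 + 4603) + 360917/88) = sqrt(1/(-64257/4) + 360917/88) = sqrt(-4/64257 + 360917/88) = sqrt(23191443317/5654616) = sqrt(32784676610850318)/2827308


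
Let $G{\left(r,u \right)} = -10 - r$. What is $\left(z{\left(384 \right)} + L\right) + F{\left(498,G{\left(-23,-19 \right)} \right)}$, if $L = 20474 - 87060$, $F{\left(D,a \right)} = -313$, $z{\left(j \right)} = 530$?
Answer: $-66369$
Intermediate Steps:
$L = -66586$
$\left(z{\left(384 \right)} + L\right) + F{\left(498,G{\left(-23,-19 \right)} \right)} = \left(530 - 66586\right) - 313 = -66056 - 313 = -66369$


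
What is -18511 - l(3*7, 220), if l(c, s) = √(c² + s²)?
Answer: -18732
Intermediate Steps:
-18511 - l(3*7, 220) = -18511 - √((3*7)² + 220²) = -18511 - √(21² + 48400) = -18511 - √(441 + 48400) = -18511 - √48841 = -18511 - 1*221 = -18511 - 221 = -18732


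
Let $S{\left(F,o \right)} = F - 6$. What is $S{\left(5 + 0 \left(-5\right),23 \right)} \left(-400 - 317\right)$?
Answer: $717$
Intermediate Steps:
$S{\left(F,o \right)} = -6 + F$
$S{\left(5 + 0 \left(-5\right),23 \right)} \left(-400 - 317\right) = \left(-6 + \left(5 + 0 \left(-5\right)\right)\right) \left(-400 - 317\right) = \left(-6 + \left(5 + 0\right)\right) \left(-717\right) = \left(-6 + 5\right) \left(-717\right) = \left(-1\right) \left(-717\right) = 717$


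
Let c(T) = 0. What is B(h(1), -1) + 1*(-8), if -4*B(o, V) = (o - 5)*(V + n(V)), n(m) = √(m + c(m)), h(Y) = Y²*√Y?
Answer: -9 + I ≈ -9.0 + 1.0*I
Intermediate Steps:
h(Y) = Y^(5/2)
n(m) = √m (n(m) = √(m + 0) = √m)
B(o, V) = -(-5 + o)*(V + √V)/4 (B(o, V) = -(o - 5)*(V + √V)/4 = -(-5 + o)*(V + √V)/4)
B(h(1), -1) + 1*(-8) = ((5/4)*(-1) + 5*√(-1)/4 - ¼*(-1)*1^(5/2) - 1^(5/2)*√(-1)/4) + 1*(-8) = (-5/4 + 5*I/4 - ¼*(-1)*1 - ¼*1*I) - 8 = (-5/4 + 5*I/4 + ¼ - I/4) - 8 = (-1 + I) - 8 = -9 + I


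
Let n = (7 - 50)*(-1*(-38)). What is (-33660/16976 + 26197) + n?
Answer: 104236957/4244 ≈ 24561.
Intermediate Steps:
n = -1634 (n = -43*38 = -1634)
(-33660/16976 + 26197) + n = (-33660/16976 + 26197) - 1634 = (-33660*1/16976 + 26197) - 1634 = (-8415/4244 + 26197) - 1634 = 111171653/4244 - 1634 = 104236957/4244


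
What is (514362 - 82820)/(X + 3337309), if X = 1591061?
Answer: 215771/2464185 ≈ 0.087563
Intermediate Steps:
(514362 - 82820)/(X + 3337309) = (514362 - 82820)/(1591061 + 3337309) = 431542/4928370 = 431542*(1/4928370) = 215771/2464185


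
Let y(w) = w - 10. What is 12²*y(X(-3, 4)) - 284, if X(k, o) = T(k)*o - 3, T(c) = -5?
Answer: -5036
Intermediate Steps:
X(k, o) = -3 - 5*o (X(k, o) = -5*o - 3 = -3 - 5*o)
y(w) = -10 + w
12²*y(X(-3, 4)) - 284 = 12²*(-10 + (-3 - 5*4)) - 284 = 144*(-10 + (-3 - 20)) - 284 = 144*(-10 - 23) - 284 = 144*(-33) - 284 = -4752 - 284 = -5036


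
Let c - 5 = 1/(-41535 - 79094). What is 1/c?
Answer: 120629/603144 ≈ 0.20000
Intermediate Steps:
c = 603144/120629 (c = 5 + 1/(-41535 - 79094) = 5 + 1/(-120629) = 5 - 1/120629 = 603144/120629 ≈ 5.0000)
1/c = 1/(603144/120629) = 120629/603144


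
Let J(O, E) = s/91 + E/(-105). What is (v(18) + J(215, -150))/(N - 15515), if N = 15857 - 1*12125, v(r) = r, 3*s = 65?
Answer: -59/35349 ≈ -0.0016691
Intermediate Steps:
s = 65/3 (s = (1/3)*65 = 65/3 ≈ 21.667)
J(O, E) = 5/21 - E/105 (J(O, E) = (65/3)/91 + E/(-105) = (65/3)*(1/91) + E*(-1/105) = 5/21 - E/105)
N = 3732 (N = 15857 - 12125 = 3732)
(v(18) + J(215, -150))/(N - 15515) = (18 + (5/21 - 1/105*(-150)))/(3732 - 15515) = (18 + (5/21 + 10/7))/(-11783) = (18 + 5/3)*(-1/11783) = (59/3)*(-1/11783) = -59/35349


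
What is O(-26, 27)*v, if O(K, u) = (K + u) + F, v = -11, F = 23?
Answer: -264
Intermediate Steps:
O(K, u) = 23 + K + u (O(K, u) = (K + u) + 23 = 23 + K + u)
O(-26, 27)*v = (23 - 26 + 27)*(-11) = 24*(-11) = -264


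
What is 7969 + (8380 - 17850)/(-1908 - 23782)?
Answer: 20473308/2569 ≈ 7969.4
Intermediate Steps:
7969 + (8380 - 17850)/(-1908 - 23782) = 7969 - 9470/(-25690) = 7969 - 9470*(-1/25690) = 7969 + 947/2569 = 20473308/2569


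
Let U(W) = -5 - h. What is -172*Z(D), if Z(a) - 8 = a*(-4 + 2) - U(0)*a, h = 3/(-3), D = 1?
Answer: -1720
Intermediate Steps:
h = -1 (h = 3*(-⅓) = -1)
U(W) = -4 (U(W) = -5 - 1*(-1) = -5 + 1 = -4)
Z(a) = 8 + 2*a (Z(a) = 8 + (a*(-4 + 2) - (-4)*a) = 8 + (a*(-2) + 4*a) = 8 + (-2*a + 4*a) = 8 + 2*a)
-172*Z(D) = -172*(8 + 2*1) = -172*(8 + 2) = -172*10 = -1720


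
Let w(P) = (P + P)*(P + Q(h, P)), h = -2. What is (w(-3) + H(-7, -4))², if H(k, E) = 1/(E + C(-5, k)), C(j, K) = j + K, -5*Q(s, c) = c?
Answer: 1315609/6400 ≈ 205.56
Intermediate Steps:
Q(s, c) = -c/5
w(P) = 8*P²/5 (w(P) = (P + P)*(P - P/5) = (2*P)*(4*P/5) = 8*P²/5)
C(j, K) = K + j
H(k, E) = 1/(-5 + E + k) (H(k, E) = 1/(E + (k - 5)) = 1/(E + (-5 + k)) = 1/(-5 + E + k))
(w(-3) + H(-7, -4))² = ((8/5)*(-3)² + 1/(-5 - 4 - 7))² = ((8/5)*9 + 1/(-16))² = (72/5 - 1/16)² = (1147/80)² = 1315609/6400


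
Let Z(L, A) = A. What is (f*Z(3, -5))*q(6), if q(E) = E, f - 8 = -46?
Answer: 1140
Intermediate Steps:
f = -38 (f = 8 - 46 = -38)
(f*Z(3, -5))*q(6) = -38*(-5)*6 = 190*6 = 1140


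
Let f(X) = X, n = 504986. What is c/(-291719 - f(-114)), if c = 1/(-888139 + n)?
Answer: 1/111729330565 ≈ 8.9502e-12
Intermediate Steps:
c = -1/383153 (c = 1/(-888139 + 504986) = 1/(-383153) = -1/383153 ≈ -2.6099e-6)
c/(-291719 - f(-114)) = -1/(383153*(-291719 - 1*(-114))) = -1/(383153*(-291719 + 114)) = -1/383153/(-291605) = -1/383153*(-1/291605) = 1/111729330565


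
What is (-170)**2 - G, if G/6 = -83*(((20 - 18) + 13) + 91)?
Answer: 81688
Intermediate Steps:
G = -52788 (G = 6*(-83*(((20 - 18) + 13) + 91)) = 6*(-83*((2 + 13) + 91)) = 6*(-83*(15 + 91)) = 6*(-83*106) = 6*(-8798) = -52788)
(-170)**2 - G = (-170)**2 - 1*(-52788) = 28900 + 52788 = 81688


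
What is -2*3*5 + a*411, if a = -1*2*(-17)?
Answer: 13944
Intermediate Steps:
a = 34 (a = -2*(-17) = 34)
-2*3*5 + a*411 = -2*3*5 + 34*411 = -6*5 + 13974 = -30 + 13974 = 13944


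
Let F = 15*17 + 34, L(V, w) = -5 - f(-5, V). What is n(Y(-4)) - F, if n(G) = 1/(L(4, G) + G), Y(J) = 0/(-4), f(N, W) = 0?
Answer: -1446/5 ≈ -289.20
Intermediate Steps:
L(V, w) = -5 (L(V, w) = -5 - 1*0 = -5 + 0 = -5)
Y(J) = 0 (Y(J) = 0*(-¼) = 0)
n(G) = 1/(-5 + G)
F = 289 (F = 255 + 34 = 289)
n(Y(-4)) - F = 1/(-5 + 0) - 1*289 = 1/(-5) - 289 = -⅕ - 289 = -1446/5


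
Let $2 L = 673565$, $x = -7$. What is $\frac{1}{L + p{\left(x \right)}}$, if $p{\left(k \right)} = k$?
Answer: $\frac{2}{673551} \approx 2.9693 \cdot 10^{-6}$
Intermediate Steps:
$L = \frac{673565}{2}$ ($L = \frac{1}{2} \cdot 673565 = \frac{673565}{2} \approx 3.3678 \cdot 10^{5}$)
$\frac{1}{L + p{\left(x \right)}} = \frac{1}{\frac{673565}{2} - 7} = \frac{1}{\frac{673551}{2}} = \frac{2}{673551}$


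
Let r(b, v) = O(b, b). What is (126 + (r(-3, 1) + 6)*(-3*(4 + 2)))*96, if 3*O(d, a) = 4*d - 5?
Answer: 11520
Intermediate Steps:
O(d, a) = -5/3 + 4*d/3 (O(d, a) = (4*d - 5)/3 = (-5 + 4*d)/3 = -5/3 + 4*d/3)
r(b, v) = -5/3 + 4*b/3
(126 + (r(-3, 1) + 6)*(-3*(4 + 2)))*96 = (126 + ((-5/3 + (4/3)*(-3)) + 6)*(-3*(4 + 2)))*96 = (126 + ((-5/3 - 4) + 6)*(-3*6))*96 = (126 + (-17/3 + 6)*(-18))*96 = (126 + (⅓)*(-18))*96 = (126 - 6)*96 = 120*96 = 11520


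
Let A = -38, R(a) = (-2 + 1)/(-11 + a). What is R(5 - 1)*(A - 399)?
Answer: -437/7 ≈ -62.429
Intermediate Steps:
R(a) = -1/(-11 + a)
R(5 - 1)*(A - 399) = (-1/(-11 + (5 - 1)))*(-38 - 399) = -1/(-11 + 4)*(-437) = -1/(-7)*(-437) = -1*(-⅐)*(-437) = (⅐)*(-437) = -437/7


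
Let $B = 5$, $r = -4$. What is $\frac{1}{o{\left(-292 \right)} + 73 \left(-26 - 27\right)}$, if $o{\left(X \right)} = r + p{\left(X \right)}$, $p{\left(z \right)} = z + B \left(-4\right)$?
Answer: $- \frac{1}{4185} \approx -0.00023895$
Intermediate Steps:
$p{\left(z \right)} = -20 + z$ ($p{\left(z \right)} = z + 5 \left(-4\right) = z - 20 = -20 + z$)
$o{\left(X \right)} = -24 + X$ ($o{\left(X \right)} = -4 + \left(-20 + X\right) = -24 + X$)
$\frac{1}{o{\left(-292 \right)} + 73 \left(-26 - 27\right)} = \frac{1}{\left(-24 - 292\right) + 73 \left(-26 - 27\right)} = \frac{1}{-316 + 73 \left(-53\right)} = \frac{1}{-316 - 3869} = \frac{1}{-4185} = - \frac{1}{4185}$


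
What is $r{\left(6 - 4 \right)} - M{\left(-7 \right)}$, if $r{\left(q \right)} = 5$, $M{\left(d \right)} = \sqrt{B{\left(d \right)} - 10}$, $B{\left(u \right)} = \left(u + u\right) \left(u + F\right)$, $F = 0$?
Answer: $5 - 2 \sqrt{22} \approx -4.3808$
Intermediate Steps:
$B{\left(u \right)} = 2 u^{2}$ ($B{\left(u \right)} = \left(u + u\right) \left(u + 0\right) = 2 u u = 2 u^{2}$)
$M{\left(d \right)} = \sqrt{-10 + 2 d^{2}}$ ($M{\left(d \right)} = \sqrt{2 d^{2} - 10} = \sqrt{-10 + 2 d^{2}}$)
$r{\left(6 - 4 \right)} - M{\left(-7 \right)} = 5 - \sqrt{-10 + 2 \left(-7\right)^{2}} = 5 - \sqrt{-10 + 2 \cdot 49} = 5 - \sqrt{-10 + 98} = 5 - \sqrt{88} = 5 - 2 \sqrt{22}$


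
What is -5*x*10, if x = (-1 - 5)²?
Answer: -1800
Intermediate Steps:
x = 36 (x = (-6)² = 36)
-5*x*10 = -5*36*10 = -180*10 = -1800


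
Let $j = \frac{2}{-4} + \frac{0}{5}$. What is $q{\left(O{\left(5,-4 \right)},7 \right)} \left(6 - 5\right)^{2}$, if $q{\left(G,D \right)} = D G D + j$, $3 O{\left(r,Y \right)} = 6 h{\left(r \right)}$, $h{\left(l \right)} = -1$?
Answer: $- \frac{197}{2} \approx -98.5$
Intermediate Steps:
$j = - \frac{1}{2}$ ($j = 2 \left(- \frac{1}{4}\right) + 0 \cdot \frac{1}{5} = - \frac{1}{2} + 0 = - \frac{1}{2} \approx -0.5$)
$O{\left(r,Y \right)} = -2$ ($O{\left(r,Y \right)} = \frac{6 \left(-1\right)}{3} = \frac{1}{3} \left(-6\right) = -2$)
$q{\left(G,D \right)} = - \frac{1}{2} + G D^{2}$ ($q{\left(G,D \right)} = D G D - \frac{1}{2} = G D^{2} - \frac{1}{2} = - \frac{1}{2} + G D^{2}$)
$q{\left(O{\left(5,-4 \right)},7 \right)} \left(6 - 5\right)^{2} = \left(- \frac{1}{2} - 2 \cdot 7^{2}\right) \left(6 - 5\right)^{2} = \left(- \frac{1}{2} - 98\right) 1^{2} = \left(- \frac{1}{2} - 98\right) 1 = \left(- \frac{197}{2}\right) 1 = - \frac{197}{2}$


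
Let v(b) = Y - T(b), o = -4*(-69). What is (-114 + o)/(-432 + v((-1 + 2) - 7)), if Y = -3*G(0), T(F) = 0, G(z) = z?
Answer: -3/8 ≈ -0.37500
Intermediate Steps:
Y = 0 (Y = -3*0 = 0)
o = 276
v(b) = 0 (v(b) = 0 - 1*0 = 0 + 0 = 0)
(-114 + o)/(-432 + v((-1 + 2) - 7)) = (-114 + 276)/(-432 + 0) = 162/(-432) = 162*(-1/432) = -3/8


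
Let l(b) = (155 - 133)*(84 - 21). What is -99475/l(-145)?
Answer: -99475/1386 ≈ -71.771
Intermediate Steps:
l(b) = 1386 (l(b) = 22*63 = 1386)
-99475/l(-145) = -99475/1386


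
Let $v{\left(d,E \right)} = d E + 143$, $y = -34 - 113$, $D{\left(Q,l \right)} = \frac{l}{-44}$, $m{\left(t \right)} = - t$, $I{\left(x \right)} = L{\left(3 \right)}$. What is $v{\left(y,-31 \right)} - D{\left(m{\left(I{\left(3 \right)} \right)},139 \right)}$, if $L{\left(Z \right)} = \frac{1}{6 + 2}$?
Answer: $\frac{206939}{44} \approx 4703.2$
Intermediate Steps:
$L{\left(Z \right)} = \frac{1}{8}$
$I{\left(x \right)} = \frac{1}{8}$
$D{\left(Q,l \right)} = - \frac{l}{44}$ ($D{\left(Q,l \right)} = l \left(- \frac{1}{44}\right) = - \frac{l}{44}$)
$y = -147$ ($y = -34 - 113 = -147$)
$v{\left(d,E \right)} = 143 + E d$ ($v{\left(d,E \right)} = E d + 143 = 143 + E d$)
$v{\left(y,-31 \right)} - D{\left(m{\left(I{\left(3 \right)} \right)},139 \right)} = \left(143 - -4557\right) - \left(- \frac{1}{44}\right) 139 = \left(143 + 4557\right) - - \frac{139}{44} = 4700 + \frac{139}{44} = \frac{206939}{44}$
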